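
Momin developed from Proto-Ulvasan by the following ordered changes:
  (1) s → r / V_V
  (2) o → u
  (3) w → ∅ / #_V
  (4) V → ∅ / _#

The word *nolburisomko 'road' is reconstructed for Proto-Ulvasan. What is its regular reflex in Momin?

nulburirumk

Momin: start from *nolburisomko.
  rule 1 (rhotacism): nolburisomko → nolburiromko
  rule 2 (vowel merger): nolburiromko → nulburirumku
  rule 3: no change — nulburirumku
  rule 4 (apocope): nulburirumku → nulburirumk
  ⇒ Momin nulburirumk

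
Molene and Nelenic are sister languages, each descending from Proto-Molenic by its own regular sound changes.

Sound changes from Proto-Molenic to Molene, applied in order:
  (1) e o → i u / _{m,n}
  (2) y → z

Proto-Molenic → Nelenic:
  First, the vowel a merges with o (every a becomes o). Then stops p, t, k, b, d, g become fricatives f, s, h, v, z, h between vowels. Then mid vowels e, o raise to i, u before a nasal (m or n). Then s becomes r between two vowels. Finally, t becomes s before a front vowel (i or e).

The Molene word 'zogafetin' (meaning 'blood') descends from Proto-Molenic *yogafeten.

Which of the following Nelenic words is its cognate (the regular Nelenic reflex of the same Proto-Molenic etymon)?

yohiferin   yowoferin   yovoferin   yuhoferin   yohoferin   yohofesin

Nelenic: start from *yogafeten.
  rule 1 (vowel merger): yogafeten → yogofeten
  rule 2 (intervocalic lenition): yogofeten → yohofesen
  rule 3 (pre-nasal raising): yohofesen → yohofesin
  rule 4 (rhotacism): yohofesin → yohoferin
  rule 5: no change — yohoferin
  ⇒ Nelenic yohoferin
Among the options, 'yohoferin' alone shows every Nelenic change applied in order.

yohoferin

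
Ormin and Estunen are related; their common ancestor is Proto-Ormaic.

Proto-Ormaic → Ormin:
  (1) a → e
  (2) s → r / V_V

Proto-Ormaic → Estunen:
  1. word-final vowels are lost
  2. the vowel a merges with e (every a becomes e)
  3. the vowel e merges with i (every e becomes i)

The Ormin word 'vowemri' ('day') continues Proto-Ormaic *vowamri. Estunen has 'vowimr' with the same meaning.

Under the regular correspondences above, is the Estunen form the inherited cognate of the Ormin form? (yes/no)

Derive the expected Estunen reflex of *vowamri:
Estunen: *vowamri
  vowamri → vowamr   [apocope]
  vowamr → vowemr   [vowel merger]
  vowemr → vowimr   [vowel merger]
  giving Estunen vowimr.
Estunen 'vowimr' matches the regular reflex exactly, so the pair is cognate.

yes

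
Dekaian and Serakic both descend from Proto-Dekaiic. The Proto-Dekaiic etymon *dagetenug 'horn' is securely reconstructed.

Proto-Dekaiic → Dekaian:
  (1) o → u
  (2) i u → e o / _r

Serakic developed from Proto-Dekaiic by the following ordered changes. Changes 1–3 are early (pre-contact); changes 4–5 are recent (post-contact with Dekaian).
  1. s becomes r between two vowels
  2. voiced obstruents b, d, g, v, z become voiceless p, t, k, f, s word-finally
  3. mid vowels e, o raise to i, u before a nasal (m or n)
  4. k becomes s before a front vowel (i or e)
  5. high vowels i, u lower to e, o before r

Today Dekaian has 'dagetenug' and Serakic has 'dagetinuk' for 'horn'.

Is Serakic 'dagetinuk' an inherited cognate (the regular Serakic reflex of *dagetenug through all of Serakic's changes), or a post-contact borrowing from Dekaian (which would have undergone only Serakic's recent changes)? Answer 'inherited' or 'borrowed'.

If inherited, *dagetenug would pass through all of Serakic's changes:
Serakic: start from *dagetenug.
  rule 1: no change — dagetenug
  rule 2 (final devoicing): dagetenug → dagetenuk
  rule 3 (pre-nasal raising): dagetenuk → dagetinuk
  rule 4: no change — dagetinuk
  rule 5: no change — dagetinuk
  ⇒ Serakic dagetinuk
If borrowed from Dekaian 'dagetenug' after the early changes, it would undergo only the recent ones:
  rule 4 (palatalisation): no change (dagetenug)
  rule 5 (pre-rhotic lowering): no change (dagetenug)
  ⇒ as a loan: dagetenug
Serakic 'dagetinuk' matches the inherited outcome exactly, so it is an inherited cognate, not a loan.

inherited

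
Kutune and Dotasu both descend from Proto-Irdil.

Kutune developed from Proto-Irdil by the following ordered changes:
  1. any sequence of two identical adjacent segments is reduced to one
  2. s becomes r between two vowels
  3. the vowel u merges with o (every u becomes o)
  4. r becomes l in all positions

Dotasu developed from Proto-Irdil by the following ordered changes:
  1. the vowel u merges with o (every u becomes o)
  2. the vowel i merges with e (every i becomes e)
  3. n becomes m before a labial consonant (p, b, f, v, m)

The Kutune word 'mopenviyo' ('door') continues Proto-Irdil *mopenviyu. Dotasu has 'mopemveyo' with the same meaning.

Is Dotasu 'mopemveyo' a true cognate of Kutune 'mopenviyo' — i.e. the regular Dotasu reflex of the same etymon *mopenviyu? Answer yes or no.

Derive the expected Dotasu reflex of *mopenviyu:
Dotasu: *mopenviyu > mopenviyo > mopenveyo > mopemveyo  (by vowel merger, vowel merger, nasal place assimilation)
Dotasu 'mopemveyo' matches the regular reflex exactly, so the pair is cognate.

yes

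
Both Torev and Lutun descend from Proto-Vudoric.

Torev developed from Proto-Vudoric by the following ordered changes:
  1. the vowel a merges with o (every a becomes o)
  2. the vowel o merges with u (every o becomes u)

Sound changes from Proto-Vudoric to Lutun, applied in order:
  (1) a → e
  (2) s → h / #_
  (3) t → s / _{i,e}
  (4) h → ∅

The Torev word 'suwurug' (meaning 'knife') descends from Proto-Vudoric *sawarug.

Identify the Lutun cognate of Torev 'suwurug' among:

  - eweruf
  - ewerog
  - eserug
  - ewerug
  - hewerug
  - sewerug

Lutun: start from *sawarug.
  rule 1 (vowel merger): sawarug → sewerug
  rule 2 (debuccalisation): sewerug → hewerug
  rule 3: no change — hewerug
  rule 4 (h-loss): hewerug → ewerug
  ⇒ Lutun ewerug
The other candidates each miss or misapply at least one Lutun change.

ewerug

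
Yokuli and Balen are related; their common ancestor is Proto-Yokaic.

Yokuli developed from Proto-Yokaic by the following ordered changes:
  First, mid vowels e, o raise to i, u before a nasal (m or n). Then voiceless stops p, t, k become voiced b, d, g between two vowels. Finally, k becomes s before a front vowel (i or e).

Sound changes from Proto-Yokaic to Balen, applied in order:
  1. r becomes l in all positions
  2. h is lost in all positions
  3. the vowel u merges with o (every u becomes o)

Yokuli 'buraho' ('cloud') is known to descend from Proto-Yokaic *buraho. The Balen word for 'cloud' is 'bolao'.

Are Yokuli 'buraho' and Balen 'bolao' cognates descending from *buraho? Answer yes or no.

yes

Derive the expected Balen reflex of *buraho:
Balen: start from *buraho.
  rule 1 (unconditioned shift): buraho → bulaho
  rule 2 (h-loss): bulaho → bulao
  rule 3 (vowel merger): bulao → bolao
  ⇒ Balen bolao
Balen 'bolao' matches the regular reflex exactly, so the pair is cognate.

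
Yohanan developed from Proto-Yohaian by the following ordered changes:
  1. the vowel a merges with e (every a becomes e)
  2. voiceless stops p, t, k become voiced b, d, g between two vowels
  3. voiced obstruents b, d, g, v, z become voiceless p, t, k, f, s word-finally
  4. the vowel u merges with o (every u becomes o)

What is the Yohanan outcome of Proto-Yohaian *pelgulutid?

pelgolodit

Yohanan: *pelgulutid > pelguludid > pelguludit > pelgolodit  (by intervocalic voicing, final devoicing, vowel merger)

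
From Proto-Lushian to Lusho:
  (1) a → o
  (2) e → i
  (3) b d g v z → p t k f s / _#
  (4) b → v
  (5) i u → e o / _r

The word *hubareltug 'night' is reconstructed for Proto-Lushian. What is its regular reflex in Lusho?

huvoriltuk

Lusho: *hubareltug
  hubareltug → huboreltug   [vowel merger]
  huboreltug → huboriltug   [vowel merger]
  huboriltug → huboriltuk   [final devoicing]
  huboriltuk → huvoriltuk   [unconditioned shift]
  huvoriltuk (rule 5 does not apply)
  giving Lusho huvoriltuk.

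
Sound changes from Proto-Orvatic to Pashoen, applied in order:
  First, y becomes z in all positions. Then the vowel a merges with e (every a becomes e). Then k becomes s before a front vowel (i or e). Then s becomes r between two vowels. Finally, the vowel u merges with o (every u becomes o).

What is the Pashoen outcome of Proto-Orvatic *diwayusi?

Pashoen: *diwayusi > diwazusi > diwezusi > diwezuri > diwezori  (by unconditioned shift, vowel merger, rhotacism, vowel merger)

diwezori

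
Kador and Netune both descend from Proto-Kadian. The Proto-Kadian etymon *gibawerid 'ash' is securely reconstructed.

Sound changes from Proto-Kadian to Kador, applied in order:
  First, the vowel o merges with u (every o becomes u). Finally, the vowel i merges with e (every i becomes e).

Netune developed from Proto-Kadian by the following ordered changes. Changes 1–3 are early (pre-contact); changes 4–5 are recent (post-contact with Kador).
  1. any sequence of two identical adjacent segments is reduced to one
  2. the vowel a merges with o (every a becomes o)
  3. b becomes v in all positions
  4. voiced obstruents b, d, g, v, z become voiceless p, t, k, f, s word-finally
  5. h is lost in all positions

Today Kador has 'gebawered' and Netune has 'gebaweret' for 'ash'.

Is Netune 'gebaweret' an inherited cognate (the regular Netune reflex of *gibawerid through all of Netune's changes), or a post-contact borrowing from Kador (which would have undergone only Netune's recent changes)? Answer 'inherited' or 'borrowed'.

borrowed

If inherited, *gibawerid would pass through all of Netune's changes:
Netune: *gibawerid > gibowerid > givowerid > givowerit  (by vowel merger, unconditioned shift, final devoicing)
If borrowed from Kador 'gebawered' after the early changes, it would undergo only the recent ones:
  rule 4 (final devoicing): gebawered → gebaweret
  rule 5 (h-loss): no change (gebaweret)
  ⇒ as a loan: gebaweret
Netune 'gebaweret' matches the loan outcome 'gebaweret', not the inherited 'givowerit' — it skipped the early Netune changes, so it was borrowed from Kador.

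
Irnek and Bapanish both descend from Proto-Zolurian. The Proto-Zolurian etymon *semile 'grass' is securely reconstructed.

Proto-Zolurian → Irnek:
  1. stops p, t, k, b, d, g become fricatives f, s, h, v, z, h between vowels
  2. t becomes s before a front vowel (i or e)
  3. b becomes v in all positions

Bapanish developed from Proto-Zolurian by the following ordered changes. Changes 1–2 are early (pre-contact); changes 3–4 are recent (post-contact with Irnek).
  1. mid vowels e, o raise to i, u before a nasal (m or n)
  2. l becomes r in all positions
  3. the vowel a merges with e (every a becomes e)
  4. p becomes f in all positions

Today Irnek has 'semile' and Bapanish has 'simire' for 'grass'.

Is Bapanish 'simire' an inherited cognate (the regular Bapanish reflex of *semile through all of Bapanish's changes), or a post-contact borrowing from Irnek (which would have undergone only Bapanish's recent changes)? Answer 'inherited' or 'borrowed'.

If inherited, *semile would pass through all of Bapanish's changes:
Bapanish: *semile
  semile → simile   [pre-nasal raising]
  simile → simire   [unconditioned shift]
  simire (rule 3 does not apply)
  simire (rule 4 does not apply)
  giving Bapanish simire.
If borrowed from Irnek 'semile' after the early changes, it would undergo only the recent ones:
  rule 3 (vowel merger): no change (semile)
  rule 4 (unconditioned shift): no change (semile)
  ⇒ as a loan: semile
Bapanish 'simire' matches the inherited outcome exactly, so it is an inherited cognate, not a loan.

inherited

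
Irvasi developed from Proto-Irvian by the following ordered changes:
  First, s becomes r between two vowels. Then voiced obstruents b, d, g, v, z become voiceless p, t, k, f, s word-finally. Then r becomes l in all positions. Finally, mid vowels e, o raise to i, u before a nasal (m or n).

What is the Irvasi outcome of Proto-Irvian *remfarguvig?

limfalguvik

Irvasi: start from *remfarguvig.
  rule 1: no change — remfarguvig
  rule 2 (final devoicing): remfarguvig → remfarguvik
  rule 3 (unconditioned shift): remfarguvik → lemfalguvik
  rule 4 (pre-nasal raising): lemfalguvik → limfalguvik
  ⇒ Irvasi limfalguvik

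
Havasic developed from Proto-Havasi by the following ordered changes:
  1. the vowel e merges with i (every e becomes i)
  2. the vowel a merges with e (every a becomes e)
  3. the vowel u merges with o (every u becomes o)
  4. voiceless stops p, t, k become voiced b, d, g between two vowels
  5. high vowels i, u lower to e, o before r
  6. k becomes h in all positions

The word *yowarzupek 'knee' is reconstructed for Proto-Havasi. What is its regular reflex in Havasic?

yowerzobih

Havasic: *yowarzupek
  yowarzupek → yowarzupik   [vowel merger]
  yowarzupik → yowerzupik   [vowel merger]
  yowerzupik → yowerzopik   [vowel merger]
  yowerzopik → yowerzobik   [intervocalic voicing]
  yowerzobik (rule 5 does not apply)
  yowerzobik → yowerzobih   [unconditioned shift]
  giving Havasic yowerzobih.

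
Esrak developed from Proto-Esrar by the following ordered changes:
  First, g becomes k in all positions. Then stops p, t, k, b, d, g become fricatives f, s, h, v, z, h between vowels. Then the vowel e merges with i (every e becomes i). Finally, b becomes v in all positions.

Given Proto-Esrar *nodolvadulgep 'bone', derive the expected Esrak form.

Esrak: start from *nodolvadulgep.
  rule 1 (unconditioned shift): nodolvadulgep → nodolvadulkep
  rule 2 (intervocalic lenition): nodolvadulkep → nozolvazulkep
  rule 3 (vowel merger): nozolvazulkep → nozolvazulkip
  rule 4: no change — nozolvazulkip
  ⇒ Esrak nozolvazulkip

nozolvazulkip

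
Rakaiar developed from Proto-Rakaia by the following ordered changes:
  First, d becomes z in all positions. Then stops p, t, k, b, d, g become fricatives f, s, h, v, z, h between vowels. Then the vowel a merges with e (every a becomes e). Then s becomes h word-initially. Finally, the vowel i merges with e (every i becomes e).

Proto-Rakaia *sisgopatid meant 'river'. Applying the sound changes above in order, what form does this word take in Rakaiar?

Rakaiar: *sisgopatid
  sisgopatid → sisgopatiz   [unconditioned shift]
  sisgopatiz → sisgofasiz   [intervocalic lenition]
  sisgofasiz → sisgofesiz   [vowel merger]
  sisgofesiz → hisgofesiz   [debuccalisation]
  hisgofesiz → hesgofesez   [vowel merger]
  giving Rakaiar hesgofesez.

hesgofesez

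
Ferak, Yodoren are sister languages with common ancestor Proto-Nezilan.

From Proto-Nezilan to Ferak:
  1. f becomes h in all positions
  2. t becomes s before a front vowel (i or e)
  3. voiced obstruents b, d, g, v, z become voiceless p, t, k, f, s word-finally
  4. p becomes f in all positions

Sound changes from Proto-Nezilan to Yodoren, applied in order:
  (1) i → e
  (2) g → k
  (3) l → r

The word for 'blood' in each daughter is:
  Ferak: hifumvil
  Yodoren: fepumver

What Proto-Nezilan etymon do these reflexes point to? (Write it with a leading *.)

Position 8: Ferak has l, Yodoren has r. Ferak preserves l here (none of its changes turn any other segment into l), so the proto-segment is *l.
Position 3: Ferak has f, Yodoren has p. Yodoren preserves p here (none of its changes turn any other segment into p), so the proto-segment is *p.
This points to *fipumvil. Verify forward in each daughter:
Ferak: *fipumvil
  fipumvil → hipumvil   [unconditioned shift]
  hipumvil (rule 2 does not apply)
  hipumvil (rule 3 does not apply)
  hipumvil → hifumvil   [unconditioned shift]
  giving Ferak hifumvil.
Yodoren: *fipumvil > fepumvel > fepumver  (by vowel merger, unconditioned shift)
*fipumvil is the unique common source.

*fipumvil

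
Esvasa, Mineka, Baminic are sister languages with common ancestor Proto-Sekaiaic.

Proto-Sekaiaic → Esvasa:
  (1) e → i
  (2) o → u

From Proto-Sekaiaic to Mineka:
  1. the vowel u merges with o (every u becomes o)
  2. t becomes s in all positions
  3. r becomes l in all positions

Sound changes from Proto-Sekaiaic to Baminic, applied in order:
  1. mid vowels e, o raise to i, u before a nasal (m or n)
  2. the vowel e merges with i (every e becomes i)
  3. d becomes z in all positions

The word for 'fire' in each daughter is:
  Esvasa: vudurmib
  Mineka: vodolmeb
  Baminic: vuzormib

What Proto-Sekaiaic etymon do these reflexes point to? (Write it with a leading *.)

*vudormeb

Position 2: Esvasa has u, Mineka has o, Baminic has u. Taking the neighbouring segments as reconstructed: Esvasa u could go back to *o or *u; Mineka o could go back to *o or *u; Baminic u can only go back to *u — the one source consistent with every daughter is *u.
Position 3: Esvasa has d, Mineka has d, Baminic has z. Esvasa preserves d here (none of its changes turn any other segment into d), so the proto-segment is *d.
Position 7: Esvasa has i, Mineka has e, Baminic has i. Mineka preserves e here (none of its changes turn any other segment into e), so the proto-segment is *e.
Continuing position by position gives *vudormeb; check it forward:
Esvasa: *vudormeb > vudormib > vudurmib  (by vowel merger, vowel merger)
Mineka: *vudormeb > vodormeb > vodolmeb  (by vowel merger, unconditioned shift)
Baminic: *vudormeb
  vudormeb (rule 1 does not apply)
  vudormeb → vudormib   [vowel merger]
  vudormib → vuzormib   [unconditioned shift]
  giving Baminic vuzormib.
Only *vudormeb yields all of Esvasa vudurmib, Mineka vodolmeb, Baminic vuzormib.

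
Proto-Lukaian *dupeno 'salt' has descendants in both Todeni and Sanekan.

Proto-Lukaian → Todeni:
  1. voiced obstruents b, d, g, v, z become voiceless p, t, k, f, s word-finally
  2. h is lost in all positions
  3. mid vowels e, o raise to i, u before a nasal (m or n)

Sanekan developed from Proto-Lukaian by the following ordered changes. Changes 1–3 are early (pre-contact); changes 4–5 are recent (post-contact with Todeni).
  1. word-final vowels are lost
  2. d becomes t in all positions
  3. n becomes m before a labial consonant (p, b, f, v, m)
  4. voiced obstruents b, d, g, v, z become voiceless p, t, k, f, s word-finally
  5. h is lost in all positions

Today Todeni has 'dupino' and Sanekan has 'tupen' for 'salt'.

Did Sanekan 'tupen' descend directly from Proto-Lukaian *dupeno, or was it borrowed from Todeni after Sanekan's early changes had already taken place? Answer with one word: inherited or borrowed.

inherited

If inherited, *dupeno would pass through all of Sanekan's changes:
Sanekan: *dupeno
  dupeno → dupen   [apocope]
  dupen → tupen   [unconditioned shift]
  tupen (rule 3 does not apply)
  tupen (rule 4 does not apply)
  tupen (rule 5 does not apply)
  giving Sanekan tupen.
If borrowed from Todeni 'dupino' after the early changes, it would undergo only the recent ones:
  rule 4 (final devoicing): no change (dupino)
  rule 5 (h-loss): no change (dupino)
  ⇒ as a loan: dupino
Sanekan 'tupen' matches the inherited outcome exactly, so it is an inherited cognate, not a loan.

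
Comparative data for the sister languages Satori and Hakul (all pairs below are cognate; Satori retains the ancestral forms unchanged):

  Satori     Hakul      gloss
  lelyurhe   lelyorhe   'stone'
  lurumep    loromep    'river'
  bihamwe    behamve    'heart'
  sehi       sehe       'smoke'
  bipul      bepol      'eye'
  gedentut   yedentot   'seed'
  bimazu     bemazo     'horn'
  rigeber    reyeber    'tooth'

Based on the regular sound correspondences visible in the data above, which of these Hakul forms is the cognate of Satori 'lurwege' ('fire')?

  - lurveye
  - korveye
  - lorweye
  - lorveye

lorveye

lelyurhe ~ lelyorhe, lurumep ~ loromep — Satori u corresponds to Hakul o after a consonant, before r.
bihamwe ~ behamve — Satori w corresponds to Hakul v after a consonant, before a front vowel.
rigeber ~ reyeber — Satori g corresponds to Hakul y between vowels (before a front vowel).
Applying these to Satori 'lurwege':
  lurwege → lorwege   (u→o after a consonant, before r)
  lorwege → lorvege   (w→v after a consonant, before a front vowel)
  lorvege → lorveye   (g→y between vowels (before a front vowel))
So the Hakul cognate is 'lorveye'.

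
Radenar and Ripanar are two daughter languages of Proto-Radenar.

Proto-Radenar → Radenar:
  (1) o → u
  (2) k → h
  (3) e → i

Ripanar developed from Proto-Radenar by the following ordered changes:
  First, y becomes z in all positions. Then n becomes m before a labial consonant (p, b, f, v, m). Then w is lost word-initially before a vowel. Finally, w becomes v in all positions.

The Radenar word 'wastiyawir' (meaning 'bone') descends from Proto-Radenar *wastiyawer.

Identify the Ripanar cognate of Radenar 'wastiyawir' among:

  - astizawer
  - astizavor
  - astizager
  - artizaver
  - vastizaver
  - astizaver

Ripanar: *wastiyawer
  wastiyawer → wastizawer   [unconditioned shift]
  wastizawer (rule 2 does not apply)
  wastizawer → astizawer   [glide loss]
  astizawer → astizaver   [unconditioned shift]
  giving Ripanar astizaver.
Among the options, 'astizaver' alone shows every Ripanar change applied in order.

astizaver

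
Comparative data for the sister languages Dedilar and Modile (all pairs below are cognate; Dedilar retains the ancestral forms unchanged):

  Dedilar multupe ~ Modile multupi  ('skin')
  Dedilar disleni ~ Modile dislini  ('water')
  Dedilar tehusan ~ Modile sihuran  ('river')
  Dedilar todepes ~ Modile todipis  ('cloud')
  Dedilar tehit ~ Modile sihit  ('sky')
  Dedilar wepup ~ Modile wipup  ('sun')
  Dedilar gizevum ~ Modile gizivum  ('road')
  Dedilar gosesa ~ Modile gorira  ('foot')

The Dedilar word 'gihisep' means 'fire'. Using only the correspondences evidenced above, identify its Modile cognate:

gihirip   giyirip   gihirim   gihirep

gihirip

gosesa ~ gorira — Dedilar s corresponds to Modile r between vowels (before a front vowel).
todepes ~ todipis, wepup ~ wipup — Dedilar e corresponds to Modile i after a consonant, before a labial obstruent.
Applying these to Dedilar 'gihisep':
  gihisep → gihirep   (s→r between vowels (before a front vowel))
  gihirep → gihirip   (e→i after a consonant, before a labial obstruent)
So the Modile cognate is 'gihirip'.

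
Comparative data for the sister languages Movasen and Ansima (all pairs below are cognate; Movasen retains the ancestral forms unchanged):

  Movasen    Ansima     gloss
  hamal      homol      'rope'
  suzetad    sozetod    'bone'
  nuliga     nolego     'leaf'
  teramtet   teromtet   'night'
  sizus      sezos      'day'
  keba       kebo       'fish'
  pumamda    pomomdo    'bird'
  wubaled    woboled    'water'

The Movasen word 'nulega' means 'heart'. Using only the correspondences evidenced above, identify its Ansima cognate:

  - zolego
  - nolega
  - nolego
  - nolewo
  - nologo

nolego

suzetad ~ sozetod, nuliga ~ nolego — Movasen u corresponds to Ansima o after a consonant, before a consonant other than r, m, n, p, b, f, v.
nuliga ~ nolego, keba ~ kebo — Movasen a corresponds to Ansima o word-finally.
Applying these to Movasen 'nulega':
  nulega → nolega   (u→o after a consonant, before a consonant other than r, m, n, p, b, f, v)
  nolega → nolego   (a→o word-finally)
So the Ansima cognate is 'nolego'.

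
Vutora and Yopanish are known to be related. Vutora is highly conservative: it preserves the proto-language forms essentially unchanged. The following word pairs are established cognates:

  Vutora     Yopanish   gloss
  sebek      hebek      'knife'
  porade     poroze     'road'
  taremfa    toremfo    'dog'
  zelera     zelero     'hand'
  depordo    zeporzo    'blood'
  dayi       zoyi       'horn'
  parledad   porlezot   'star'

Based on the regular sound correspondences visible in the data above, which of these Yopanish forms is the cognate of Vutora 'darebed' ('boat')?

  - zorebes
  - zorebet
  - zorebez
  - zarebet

dayi ~ zoyi — Vutora d corresponds to Yopanish z word-initially before a back vowel.
taremfa ~ toremfo, parledad ~ porlezot — Vutora a corresponds to Yopanish o after a consonant, before r.
parledad ~ porlezot — Vutora d corresponds to Yopanish t word-finally.
Applying these to Vutora 'darebed':
  darebed → zarebed   (d→z word-initially before a back vowel)
  zarebed → zorebed   (a→o after a consonant, before r)
  zorebed → zorebet   (d→t word-finally)
So the Yopanish cognate is 'zorebet'.

zorebet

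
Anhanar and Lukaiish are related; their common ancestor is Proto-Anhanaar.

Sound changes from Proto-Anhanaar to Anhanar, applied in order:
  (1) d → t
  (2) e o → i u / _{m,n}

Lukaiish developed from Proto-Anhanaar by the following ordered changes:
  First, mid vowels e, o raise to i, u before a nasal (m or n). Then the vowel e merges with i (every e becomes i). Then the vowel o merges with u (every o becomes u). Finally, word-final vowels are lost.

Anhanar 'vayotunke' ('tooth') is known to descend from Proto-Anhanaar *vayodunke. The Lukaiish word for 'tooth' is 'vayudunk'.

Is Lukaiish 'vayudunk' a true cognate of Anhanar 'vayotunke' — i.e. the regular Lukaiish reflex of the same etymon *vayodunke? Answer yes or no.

yes

Derive the expected Lukaiish reflex of *vayodunke:
Lukaiish: *vayodunke > vayodunki > vayudunki > vayudunk  (by vowel merger, vowel merger, apocope)
Lukaiish 'vayudunk' matches the regular reflex exactly, so the pair is cognate.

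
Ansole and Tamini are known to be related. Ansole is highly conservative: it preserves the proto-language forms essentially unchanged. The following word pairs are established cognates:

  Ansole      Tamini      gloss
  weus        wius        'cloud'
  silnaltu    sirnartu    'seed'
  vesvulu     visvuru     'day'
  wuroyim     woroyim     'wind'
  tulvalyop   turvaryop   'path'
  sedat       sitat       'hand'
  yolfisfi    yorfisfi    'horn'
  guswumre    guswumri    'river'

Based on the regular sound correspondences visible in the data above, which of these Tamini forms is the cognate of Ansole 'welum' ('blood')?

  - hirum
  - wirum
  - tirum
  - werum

wirum

vesvulu ~ visvuru, sedat ~ sitat — Ansole e corresponds to Tamini i after a consonant, before a consonant other than r, m, n, p, b, f, v.
vesvulu ~ visvuru — Ansole l corresponds to Tamini r between vowels (before a back vowel).
Applying these to Ansole 'welum':
  welum → wilum   (e→i after a consonant, before a consonant other than r, m, n, p, b, f, v)
  wilum → wirum   (l→r between vowels (before a back vowel))
So the Tamini cognate is 'wirum'.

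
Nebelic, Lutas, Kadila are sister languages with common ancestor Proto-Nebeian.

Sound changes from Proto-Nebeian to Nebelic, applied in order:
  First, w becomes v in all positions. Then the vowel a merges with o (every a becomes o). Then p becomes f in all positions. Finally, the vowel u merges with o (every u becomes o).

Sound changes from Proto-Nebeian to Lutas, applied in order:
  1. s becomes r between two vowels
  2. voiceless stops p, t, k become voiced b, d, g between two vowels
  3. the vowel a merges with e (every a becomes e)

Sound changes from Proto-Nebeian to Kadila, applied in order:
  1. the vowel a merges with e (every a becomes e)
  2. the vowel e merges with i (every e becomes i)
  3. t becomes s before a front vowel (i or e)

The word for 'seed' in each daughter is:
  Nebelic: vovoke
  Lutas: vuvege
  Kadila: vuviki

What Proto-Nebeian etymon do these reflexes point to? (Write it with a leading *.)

*vuvake

Position 2: Nebelic has o, Lutas has u, Kadila has u. Lutas preserves u here (none of its changes turn any other segment into u), so the proto-segment is *u.
Position 4: Nebelic has o, Lutas has e, Kadila has i. Taking the neighbouring segments as reconstructed: Nebelic o could go back to *a or *o or *u; Lutas e could go back to *a or *e; Kadila i could go back to *a or *e or *i — the one source consistent with every daughter is *a.
Position 6: Nebelic has e, Lutas has e, Kadila has i. Nebelic preserves e here (none of its changes turn any other segment into e), so the proto-segment is *e.
Verify the candidate proto-form against each daughter:
Nebelic: start from *vuvake.
  rule 1: no change — vuvake
  rule 2 (vowel merger): vuvake → vuvoke
  rule 3: no change — vuvoke
  rule 4 (vowel merger): vuvoke → vovoke
  ⇒ Nebelic vovoke
Lutas: *vuvake
  vuvake (rule 1 does not apply)
  vuvake → vuvage   [intervocalic voicing]
  vuvage → vuvege   [vowel merger]
  giving Lutas vuvege.
Kadila: *vuvake > vuveke > vuviki  (by vowel merger, vowel merger)
Only *vuvake yields all of Nebelic vovoke, Lutas vuvege, Kadila vuviki.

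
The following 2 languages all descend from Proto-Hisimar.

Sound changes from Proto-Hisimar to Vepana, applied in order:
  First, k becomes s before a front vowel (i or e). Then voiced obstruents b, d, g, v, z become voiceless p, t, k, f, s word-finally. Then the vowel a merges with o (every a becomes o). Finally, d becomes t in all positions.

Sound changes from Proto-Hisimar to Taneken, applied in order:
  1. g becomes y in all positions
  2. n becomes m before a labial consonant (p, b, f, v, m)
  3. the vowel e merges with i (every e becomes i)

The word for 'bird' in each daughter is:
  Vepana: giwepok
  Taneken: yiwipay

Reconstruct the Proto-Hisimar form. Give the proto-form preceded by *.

Position 7: Vepana has k, Taneken has y. Taking the neighbouring segments as reconstructed: Vepana k could go back to *k or *g; Taneken y could go back to *g or *y — the one source consistent with every daughter is *g.
Position 6: Vepana has o, Taneken has a. Taneken preserves a here (none of its changes turn any other segment into a), so the proto-segment is *a.
Verify the candidate proto-form against each daughter:
Vepana: start from *giwepag.
  rule 1: no change — giwepag
  rule 2 (final devoicing): giwepag → giwepak
  rule 3 (vowel merger): giwepak → giwepok
  rule 4: no change — giwepok
  ⇒ Vepana giwepok
Taneken: start from *giwepag.
  rule 1 (unconditioned shift): giwepag → yiwepay
  rule 2: no change — yiwepay
  rule 3 (vowel merger): yiwepay → yiwipay
  ⇒ Taneken yiwipay
*giwepag is the unique common source.

*giwepag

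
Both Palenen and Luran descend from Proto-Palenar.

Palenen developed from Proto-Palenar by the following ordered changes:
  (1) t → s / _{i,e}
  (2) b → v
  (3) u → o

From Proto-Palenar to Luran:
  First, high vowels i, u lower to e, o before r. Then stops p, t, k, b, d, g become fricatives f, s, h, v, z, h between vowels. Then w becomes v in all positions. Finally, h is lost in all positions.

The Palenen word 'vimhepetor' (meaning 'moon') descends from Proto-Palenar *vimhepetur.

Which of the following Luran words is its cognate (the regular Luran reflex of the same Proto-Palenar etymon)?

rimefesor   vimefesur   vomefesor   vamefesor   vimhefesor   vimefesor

Luran: *vimhepetur
  vimhepetur → vimhepetor   [pre-rhotic lowering]
  vimhepetor → vimhefesor   [intervocalic lenition]
  vimhefesor (rule 3 does not apply)
  vimhefesor → vimefesor   [h-loss]
  giving Luran vimefesor.
Among the options, 'vimefesor' alone shows every Luran change applied in order.

vimefesor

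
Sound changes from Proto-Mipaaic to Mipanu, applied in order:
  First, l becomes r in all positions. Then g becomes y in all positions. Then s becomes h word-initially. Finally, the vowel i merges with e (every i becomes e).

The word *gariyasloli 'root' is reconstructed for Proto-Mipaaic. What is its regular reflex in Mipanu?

yareyasrore

Mipanu: *gariyasloli > gariyasrori > yariyasrori > yareyasrore  (by unconditioned shift, unconditioned shift, vowel merger)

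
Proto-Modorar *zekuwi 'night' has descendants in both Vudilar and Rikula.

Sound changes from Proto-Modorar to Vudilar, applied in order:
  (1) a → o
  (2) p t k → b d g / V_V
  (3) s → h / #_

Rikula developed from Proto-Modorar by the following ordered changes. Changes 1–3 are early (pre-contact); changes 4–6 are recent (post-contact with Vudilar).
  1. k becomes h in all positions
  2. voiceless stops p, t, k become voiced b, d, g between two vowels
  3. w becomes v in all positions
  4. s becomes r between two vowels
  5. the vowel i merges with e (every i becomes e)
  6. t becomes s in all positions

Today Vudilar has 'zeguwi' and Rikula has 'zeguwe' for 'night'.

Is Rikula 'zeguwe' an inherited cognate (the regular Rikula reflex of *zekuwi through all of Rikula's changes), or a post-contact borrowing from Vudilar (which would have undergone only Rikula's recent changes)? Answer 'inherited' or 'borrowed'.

If inherited, *zekuwi would pass through all of Rikula's changes:
Rikula: start from *zekuwi.
  rule 1 (unconditioned shift): zekuwi → zehuwi
  rule 2: no change — zehuwi
  rule 3 (unconditioned shift): zehuwi → zehuvi
  rule 4: no change — zehuvi
  rule 5 (vowel merger): zehuvi → zehuve
  rule 6: no change — zehuve
  ⇒ Rikula zehuve
If borrowed from Vudilar 'zeguwi' after the early changes, it would undergo only the recent ones:
  rule 4 (rhotacism): no change (zeguwi)
  rule 5 (vowel merger): zeguwi → zeguwe
  rule 6 (unconditioned shift): no change (zeguwe)
  ⇒ as a loan: zeguwe
Rikula 'zeguwe' matches the loan outcome 'zeguwe', not the inherited 'zehuve' — it skipped the early Rikula changes, so it was borrowed from Vudilar.

borrowed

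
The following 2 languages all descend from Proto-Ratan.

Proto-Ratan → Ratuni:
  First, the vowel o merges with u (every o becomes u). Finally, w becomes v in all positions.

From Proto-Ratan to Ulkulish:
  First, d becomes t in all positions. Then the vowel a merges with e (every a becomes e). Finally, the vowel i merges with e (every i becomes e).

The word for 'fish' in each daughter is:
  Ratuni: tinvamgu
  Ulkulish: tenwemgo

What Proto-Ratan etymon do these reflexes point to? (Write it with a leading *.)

*tinwamgo

Position 2: Ratuni has i, Ulkulish has e. Ratuni preserves i here (none of its changes turn any other segment into i), so the proto-segment is *i.
Position 4: Ratuni has v, Ulkulish has w. Ulkulish preserves w here (none of its changes turn any other segment into w), so the proto-segment is *w.
Continuing position by position gives *tinwamgo; check it forward:
Ratuni: *tinwamgo
  tinwamgo → tinwamgu   [vowel merger]
  tinwamgu → tinvamgu   [unconditioned shift]
  giving Ratuni tinvamgu.
Ulkulish: start from *tinwamgo.
  rule 1: no change — tinwamgo
  rule 2 (vowel merger): tinwamgo → tinwemgo
  rule 3 (vowel merger): tinwemgo → tenwemgo
  ⇒ Ulkulish tenwemgo
*tinwamgo is the unique common source.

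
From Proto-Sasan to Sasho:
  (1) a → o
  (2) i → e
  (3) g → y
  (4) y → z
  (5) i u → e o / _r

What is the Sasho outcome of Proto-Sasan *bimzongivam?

bemzonzevom

Sasho: *bimzongivam > bimzongivom > bemzongevom > bemzonyevom > bemzonzevom  (by vowel merger, vowel merger, unconditioned shift, unconditioned shift)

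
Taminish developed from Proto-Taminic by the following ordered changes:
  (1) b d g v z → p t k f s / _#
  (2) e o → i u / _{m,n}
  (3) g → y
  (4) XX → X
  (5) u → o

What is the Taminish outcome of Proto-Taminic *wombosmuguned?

wombosmoyonet

Taminish: *wombosmuguned > wombosmugunet > wumbosmugunet > wumbosmuyunet > wombosmoyonet  (by final devoicing, pre-nasal raising, unconditioned shift, vowel merger)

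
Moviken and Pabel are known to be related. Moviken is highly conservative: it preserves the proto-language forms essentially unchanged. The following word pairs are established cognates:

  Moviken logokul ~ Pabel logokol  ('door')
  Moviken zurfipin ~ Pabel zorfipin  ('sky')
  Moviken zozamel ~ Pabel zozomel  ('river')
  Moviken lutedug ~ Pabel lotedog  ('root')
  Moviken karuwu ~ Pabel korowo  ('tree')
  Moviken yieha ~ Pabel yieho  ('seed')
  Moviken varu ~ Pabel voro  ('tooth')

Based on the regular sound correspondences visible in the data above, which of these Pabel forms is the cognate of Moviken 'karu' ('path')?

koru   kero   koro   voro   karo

koro

karuwu ~ korowo, varu ~ voro — Moviken a corresponds to Pabel o after a consonant, before r.
karuwu ~ korowo, varu ~ voro — Moviken u corresponds to Pabel o word-finally.
Applying these to Moviken 'karu':
  karu → koru   (a→o after a consonant, before r)
  koru → koro   (u→o word-finally)
So the Pabel cognate is 'koro'.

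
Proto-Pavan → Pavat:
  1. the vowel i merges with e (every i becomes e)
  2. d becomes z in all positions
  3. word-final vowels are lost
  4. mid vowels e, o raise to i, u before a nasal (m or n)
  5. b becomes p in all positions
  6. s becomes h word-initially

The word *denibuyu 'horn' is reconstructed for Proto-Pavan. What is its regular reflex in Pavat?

zinepuy

Pavat: start from *denibuyu.
  rule 1 (vowel merger): denibuyu → denebuyu
  rule 2 (unconditioned shift): denebuyu → zenebuyu
  rule 3 (apocope): zenebuyu → zenebuy
  rule 4 (pre-nasal raising): zenebuy → zinebuy
  rule 5 (unconditioned shift): zinebuy → zinepuy
  rule 6: no change — zinepuy
  ⇒ Pavat zinepuy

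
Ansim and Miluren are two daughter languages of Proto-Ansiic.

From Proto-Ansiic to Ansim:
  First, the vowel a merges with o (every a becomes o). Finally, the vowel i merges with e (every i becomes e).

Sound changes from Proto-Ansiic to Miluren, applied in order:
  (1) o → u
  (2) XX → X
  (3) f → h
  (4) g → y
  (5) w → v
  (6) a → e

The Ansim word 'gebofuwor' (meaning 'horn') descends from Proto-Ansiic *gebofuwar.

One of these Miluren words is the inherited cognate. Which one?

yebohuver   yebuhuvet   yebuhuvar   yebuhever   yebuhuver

Miluren: *gebofuwar
  gebofuwar → gebufuwar   [vowel merger]
  gebufuwar (rule 2 does not apply)
  gebufuwar → gebuhuwar   [unconditioned shift]
  gebuhuwar → yebuhuwar   [unconditioned shift]
  yebuhuwar → yebuhuvar   [unconditioned shift]
  yebuhuvar → yebuhuver   [vowel merger]
  giving Miluren yebuhuver.

yebuhuver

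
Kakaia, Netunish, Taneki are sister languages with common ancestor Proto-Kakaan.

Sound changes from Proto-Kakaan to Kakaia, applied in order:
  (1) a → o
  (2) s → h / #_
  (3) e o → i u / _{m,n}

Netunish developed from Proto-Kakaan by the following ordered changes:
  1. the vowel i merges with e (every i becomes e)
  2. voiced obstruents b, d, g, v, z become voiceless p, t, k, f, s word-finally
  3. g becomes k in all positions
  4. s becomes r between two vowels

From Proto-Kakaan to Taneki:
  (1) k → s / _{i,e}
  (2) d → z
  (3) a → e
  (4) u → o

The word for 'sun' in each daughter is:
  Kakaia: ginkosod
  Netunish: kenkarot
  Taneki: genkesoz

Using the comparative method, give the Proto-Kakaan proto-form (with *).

*genkasod

Position 1: Kakaia has g, Netunish has k, Taneki has g. Kakaia preserves g here (none of its changes turn any other segment into g), so the proto-segment is *g.
Position 5: Kakaia has o, Netunish has a, Taneki has e. Netunish preserves a here (none of its changes turn any other segment into a), so the proto-segment is *a.
Position 2: Kakaia has i, Netunish has e, Taneki has e. Taking the neighbouring segments as reconstructed: Kakaia i could go back to *e or *i; Netunish e could go back to *e or *i; Taneki e could go back to *a or *e — the one source consistent with every daughter is *e.
Verify the candidate proto-form against each daughter:
Kakaia: *genkasod > genkosod > ginkosod  (by vowel merger, pre-nasal raising)
Netunish: *genkasod > genkasot > kenkasot > kenkarot  (by final devoicing, unconditioned shift, rhotacism)
Taneki: start from *genkasod.
  rule 1: no change — genkasod
  rule 2 (unconditioned shift): genkasod → genkasoz
  rule 3 (vowel merger): genkasoz → genkesoz
  rule 4: no change — genkesoz
  ⇒ Taneki genkesoz
Only *genkasod yields all of Kakaia ginkosod, Netunish kenkarot, Taneki genkesoz.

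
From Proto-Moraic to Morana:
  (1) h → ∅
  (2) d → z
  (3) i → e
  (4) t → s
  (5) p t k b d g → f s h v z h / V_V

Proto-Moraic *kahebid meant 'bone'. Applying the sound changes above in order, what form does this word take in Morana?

kaevez

Morana: *kahebid > kaebid > kaebiz > kaebez > kaevez  (by h-loss, unconditioned shift, vowel merger, intervocalic lenition)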